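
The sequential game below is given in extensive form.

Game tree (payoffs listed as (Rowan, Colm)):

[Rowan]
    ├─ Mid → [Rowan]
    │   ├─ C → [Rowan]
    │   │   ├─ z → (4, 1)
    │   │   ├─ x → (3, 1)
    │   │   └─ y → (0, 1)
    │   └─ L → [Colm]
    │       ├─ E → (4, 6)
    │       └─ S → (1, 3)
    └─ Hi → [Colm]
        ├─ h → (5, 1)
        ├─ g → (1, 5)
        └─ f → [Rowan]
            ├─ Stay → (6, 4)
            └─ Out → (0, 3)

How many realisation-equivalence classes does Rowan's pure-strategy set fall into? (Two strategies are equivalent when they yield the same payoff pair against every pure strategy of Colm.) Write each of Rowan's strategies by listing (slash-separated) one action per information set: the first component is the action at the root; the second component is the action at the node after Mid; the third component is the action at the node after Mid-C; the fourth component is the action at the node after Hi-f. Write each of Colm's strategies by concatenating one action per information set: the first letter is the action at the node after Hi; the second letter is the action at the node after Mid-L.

6

Rowan has 24 pure strategies: Mid/C/z/Stay, Mid/C/z/Out, Mid/C/x/Stay, Mid/C/x/Out, Mid/C/y/Stay, Mid/C/y/Out, Mid/L/z/Stay, Mid/L/z/Out, Mid/L/x/Stay, Mid/L/x/Out, Mid/L/y/Stay, Mid/L/y/Out, Hi/C/z/Stay, Hi/C/z/Out, Hi/C/x/Stay, Hi/C/x/Out, Hi/C/y/Stay, Hi/C/y/Out, Hi/L/z/Stay, Hi/L/z/Out, Hi/L/x/Stay, Hi/L/x/Out, Hi/L/y/Stay, Hi/L/y/Out. Columns: hE, hS, gE, gS, fE, fS.
{Mid/C/z/Stay, Mid/C/z/Out} → row (4,1) (4,1) (4,1) (4,1) (4,1) (4,1)
{Mid/C/x/Stay, Mid/C/x/Out} → row (3,1) (3,1) (3,1) (3,1) (3,1) (3,1)
{Mid/C/y/Stay, Mid/C/y/Out} → row (0,1) (0,1) (0,1) (0,1) (0,1) (0,1)
{Mid/L/z/Stay, Mid/L/z/Out, Mid/L/x/Stay, Mid/L/x/Out, Mid/L/y/Stay, Mid/L/y/Out} → row (4,6) (1,3) (4,6) (1,3) (4,6) (1,3)
{Hi/C/z/Stay, Hi/C/x/Stay, Hi/C/y/Stay, Hi/L/z/Stay, Hi/L/x/Stay, Hi/L/y/Stay} → row (5,1) (5,1) (1,5) (1,5) (6,4) (6,4)
{Hi/C/z/Out, Hi/C/x/Out, Hi/C/y/Out, Hi/L/z/Out, Hi/L/x/Out, Hi/L/y/Out} → row (5,1) (5,1) (1,5) (1,5) (0,3) (0,3)
That's 6 distinct rows out of 24 strategies.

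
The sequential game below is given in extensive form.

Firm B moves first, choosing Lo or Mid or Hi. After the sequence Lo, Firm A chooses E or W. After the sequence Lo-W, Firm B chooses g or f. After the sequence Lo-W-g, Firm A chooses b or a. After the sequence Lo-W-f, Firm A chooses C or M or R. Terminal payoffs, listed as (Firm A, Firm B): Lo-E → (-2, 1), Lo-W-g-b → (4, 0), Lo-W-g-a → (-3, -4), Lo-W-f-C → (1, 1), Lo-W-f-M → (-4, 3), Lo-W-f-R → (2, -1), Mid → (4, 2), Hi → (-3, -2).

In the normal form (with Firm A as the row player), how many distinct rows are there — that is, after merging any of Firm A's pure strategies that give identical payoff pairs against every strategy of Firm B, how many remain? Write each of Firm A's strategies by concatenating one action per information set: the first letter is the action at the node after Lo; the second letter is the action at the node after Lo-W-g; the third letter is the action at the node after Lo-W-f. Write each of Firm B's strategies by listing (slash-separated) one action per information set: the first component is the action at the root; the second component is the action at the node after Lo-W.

7

Firm A has 12 pure strategies: EbC, EbM, EbR, EaC, EaM, EaR, WbC, WbM, WbR, WaC, WaM, WaR. Columns: Lo/g, Lo/f, Mid/g, Mid/f, Hi/g, Hi/f.
{EbC, EbM, EbR, EaC, EaM, EaR} → row (-2,1) (-2,1) (4,2) (4,2) (-3,-2) (-3,-2)
{WbC} → row (4,0) (1,1) (4,2) (4,2) (-3,-2) (-3,-2)
{WbM} → row (4,0) (-4,3) (4,2) (4,2) (-3,-2) (-3,-2)
{WbR} → row (4,0) (2,-1) (4,2) (4,2) (-3,-2) (-3,-2)
{WaC} → row (-3,-4) (1,1) (4,2) (4,2) (-3,-2) (-3,-2)
{WaM} → row (-3,-4) (-4,3) (4,2) (4,2) (-3,-2) (-3,-2)
{WaR} → row (-3,-4) (2,-1) (4,2) (4,2) (-3,-2) (-3,-2)
That's 7 distinct rows out of 12 strategies.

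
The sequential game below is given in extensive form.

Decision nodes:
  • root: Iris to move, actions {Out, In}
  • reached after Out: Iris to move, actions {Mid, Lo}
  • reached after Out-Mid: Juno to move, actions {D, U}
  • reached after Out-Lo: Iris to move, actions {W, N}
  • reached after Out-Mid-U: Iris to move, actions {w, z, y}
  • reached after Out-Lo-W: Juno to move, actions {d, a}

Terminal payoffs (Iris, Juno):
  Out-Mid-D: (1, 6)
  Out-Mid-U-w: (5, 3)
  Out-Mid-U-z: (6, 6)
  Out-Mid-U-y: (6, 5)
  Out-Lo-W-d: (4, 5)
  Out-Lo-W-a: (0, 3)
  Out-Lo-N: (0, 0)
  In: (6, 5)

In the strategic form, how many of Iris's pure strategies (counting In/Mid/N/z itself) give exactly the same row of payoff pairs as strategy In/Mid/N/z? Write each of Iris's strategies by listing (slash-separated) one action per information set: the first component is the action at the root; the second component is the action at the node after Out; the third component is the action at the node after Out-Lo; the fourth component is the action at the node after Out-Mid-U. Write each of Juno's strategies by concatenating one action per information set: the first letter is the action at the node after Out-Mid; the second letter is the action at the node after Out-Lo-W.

Row for In/Mid/N/z (columns Dd, Da, Ud, Ua): (6,5) (6,5) (6,5) (6,5).
Under In/Mid/N/z, Iris's choice at the node after Out and at the node after Out-Lo and at the node after Out-Mid-U can never be reached regardless of what Juno does, so varying those choices leaves every outcome unchanged.
Holding the reachable choices fixed and varying the unreachable ones freely already gives 2 × 2 × 3 = 12 equivalent strategies.
No other strategy reproduces this row, so those 12 are the full class: In/Mid/W/w, In/Mid/W/z, In/Mid/W/y, In/Mid/N/w, In/Mid/N/z, In/Mid/N/y, In/Lo/W/w, In/Lo/W/z, In/Lo/W/y, In/Lo/N/w, In/Lo/N/z, In/Lo/N/y.

12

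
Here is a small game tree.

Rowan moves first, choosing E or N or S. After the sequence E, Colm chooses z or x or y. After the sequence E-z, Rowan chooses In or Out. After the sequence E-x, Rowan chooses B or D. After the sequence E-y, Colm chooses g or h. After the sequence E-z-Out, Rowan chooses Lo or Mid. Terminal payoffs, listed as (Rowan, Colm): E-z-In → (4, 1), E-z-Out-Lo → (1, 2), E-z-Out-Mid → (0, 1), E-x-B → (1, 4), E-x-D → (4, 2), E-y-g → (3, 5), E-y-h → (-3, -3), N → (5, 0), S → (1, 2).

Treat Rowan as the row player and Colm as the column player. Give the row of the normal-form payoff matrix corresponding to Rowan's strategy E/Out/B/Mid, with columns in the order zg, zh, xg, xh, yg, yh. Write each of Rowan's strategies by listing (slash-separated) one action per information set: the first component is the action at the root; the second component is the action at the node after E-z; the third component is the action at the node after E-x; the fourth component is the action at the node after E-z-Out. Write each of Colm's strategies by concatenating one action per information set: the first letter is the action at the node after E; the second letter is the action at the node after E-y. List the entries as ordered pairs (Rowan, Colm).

vs zg: Rowan plays E → Colm plays z at [E] → Rowan plays Out at [E-z] → Rowan plays Mid at [E-z-Out] → (0, 1)
vs zh: Rowan plays E → Colm plays z at [E] → Rowan plays Out at [E-z] → Rowan plays Mid at [E-z-Out] → (0, 1)
vs xg: Rowan plays E → Colm plays x at [E] → Rowan plays B at [E-x] → (1, 4)
vs xh: Rowan plays E → Colm plays x at [E] → Rowan plays B at [E-x] → (1, 4)
vs yg: Rowan plays E → Colm plays y at [E] → Colm plays g at [E-y] → (3, 5)
vs yh: Rowan plays E → Colm plays y at [E] → Colm plays h at [E-y] → (-3, -3)

(0,1) (0,1) (1,4) (1,4) (3,5) (-3,-3)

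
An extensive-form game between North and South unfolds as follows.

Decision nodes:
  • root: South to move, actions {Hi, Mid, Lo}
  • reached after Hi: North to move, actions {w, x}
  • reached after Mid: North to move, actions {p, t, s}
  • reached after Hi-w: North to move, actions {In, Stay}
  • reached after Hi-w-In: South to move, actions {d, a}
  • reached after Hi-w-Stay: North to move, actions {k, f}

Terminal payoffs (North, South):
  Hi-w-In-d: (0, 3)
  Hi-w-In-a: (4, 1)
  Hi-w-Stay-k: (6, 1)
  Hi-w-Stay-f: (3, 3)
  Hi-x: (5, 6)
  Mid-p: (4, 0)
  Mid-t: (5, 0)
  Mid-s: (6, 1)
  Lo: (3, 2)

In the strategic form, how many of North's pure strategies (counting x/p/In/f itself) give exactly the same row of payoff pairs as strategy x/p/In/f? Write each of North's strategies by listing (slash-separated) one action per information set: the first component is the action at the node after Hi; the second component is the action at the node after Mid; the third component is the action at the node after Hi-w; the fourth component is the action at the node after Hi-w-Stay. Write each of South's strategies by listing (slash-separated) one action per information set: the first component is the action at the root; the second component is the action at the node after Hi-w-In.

4

Row for x/p/In/f (columns Hi/d, Hi/a, Mid/d, Mid/a, Lo/d, Lo/a): (5,6) (5,6) (4,0) (4,0) (3,2) (3,2).
Under x/p/In/f, North's choice at the node after Hi-w and at the node after Hi-w-Stay can never be reached regardless of what South does, so varying those choices leaves every outcome unchanged.
Holding the reachable choices fixed and varying the unreachable ones freely already gives 2 × 2 = 4 equivalent strategies.
No other strategy reproduces this row, so those 4 are the full class: x/p/In/k, x/p/In/f, x/p/Stay/k, x/p/Stay/f.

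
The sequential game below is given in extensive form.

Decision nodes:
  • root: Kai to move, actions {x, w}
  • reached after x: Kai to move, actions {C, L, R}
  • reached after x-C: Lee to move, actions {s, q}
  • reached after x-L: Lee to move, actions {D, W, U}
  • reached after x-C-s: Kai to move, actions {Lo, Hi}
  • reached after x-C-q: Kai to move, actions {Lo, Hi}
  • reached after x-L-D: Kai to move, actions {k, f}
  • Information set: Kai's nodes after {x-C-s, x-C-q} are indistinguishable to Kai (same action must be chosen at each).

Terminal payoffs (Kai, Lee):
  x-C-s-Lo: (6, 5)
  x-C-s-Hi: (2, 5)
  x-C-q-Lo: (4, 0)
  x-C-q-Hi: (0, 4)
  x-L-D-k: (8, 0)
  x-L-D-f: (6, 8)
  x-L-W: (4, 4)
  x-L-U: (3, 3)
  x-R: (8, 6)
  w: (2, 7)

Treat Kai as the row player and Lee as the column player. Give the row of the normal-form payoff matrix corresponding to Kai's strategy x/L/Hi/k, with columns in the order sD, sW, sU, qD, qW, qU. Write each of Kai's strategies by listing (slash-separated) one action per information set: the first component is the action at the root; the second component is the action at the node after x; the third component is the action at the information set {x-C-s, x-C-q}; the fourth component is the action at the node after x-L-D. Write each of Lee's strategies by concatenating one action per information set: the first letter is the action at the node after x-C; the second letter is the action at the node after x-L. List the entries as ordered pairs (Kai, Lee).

vs sD: Kai plays x → Kai plays L at [x] → Lee plays D at [x-L] → Kai plays k at [x-L-D] → (8, 0)
vs sW: Kai plays x → Kai plays L at [x] → Lee plays W at [x-L] → (4, 4)
vs sU: Kai plays x → Kai plays L at [x] → Lee plays U at [x-L] → (3, 3)
vs qD: Kai plays x → Kai plays L at [x] → Lee plays D at [x-L] → Kai plays k at [x-L-D] → (8, 0)
vs qW: Kai plays x → Kai plays L at [x] → Lee plays W at [x-L] → (4, 4)
vs qU: Kai plays x → Kai plays L at [x] → Lee plays U at [x-L] → (3, 3)

(8,0) (4,4) (3,3) (8,0) (4,4) (3,3)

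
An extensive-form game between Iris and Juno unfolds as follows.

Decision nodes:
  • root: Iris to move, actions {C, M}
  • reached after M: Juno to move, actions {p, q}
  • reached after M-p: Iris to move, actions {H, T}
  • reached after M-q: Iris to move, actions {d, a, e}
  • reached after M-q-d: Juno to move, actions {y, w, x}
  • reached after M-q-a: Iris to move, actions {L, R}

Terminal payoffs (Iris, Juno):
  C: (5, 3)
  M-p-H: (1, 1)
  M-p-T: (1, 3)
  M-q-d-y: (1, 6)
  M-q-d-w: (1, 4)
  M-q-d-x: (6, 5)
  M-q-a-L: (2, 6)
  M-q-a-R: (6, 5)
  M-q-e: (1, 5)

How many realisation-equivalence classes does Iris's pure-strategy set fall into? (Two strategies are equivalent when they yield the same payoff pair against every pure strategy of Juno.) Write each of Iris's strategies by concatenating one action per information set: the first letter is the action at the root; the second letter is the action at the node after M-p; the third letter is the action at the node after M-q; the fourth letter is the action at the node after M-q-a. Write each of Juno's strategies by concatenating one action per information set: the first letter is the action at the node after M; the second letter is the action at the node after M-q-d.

9

Iris has 24 pure strategies: CHdL, CHdR, CHaL, CHaR, CHeL, CHeR, CTdL, CTdR, CTaL, CTaR, CTeL, CTeR, MHdL, MHdR, MHaL, MHaR, MHeL, MHeR, MTdL, MTdR, MTaL, MTaR, MTeL, MTeR. Columns: py, pw, px, qy, qw, qx.
{CHdL, CHdR, CHaL, CHaR, CHeL, CHeR, CTdL, CTdR, CTaL, CTaR, CTeL, CTeR} → row (5,3) (5,3) (5,3) (5,3) (5,3) (5,3)
{MHdL, MHdR} → row (1,1) (1,1) (1,1) (1,6) (1,4) (6,5)
{MHaL} → row (1,1) (1,1) (1,1) (2,6) (2,6) (2,6)
{MHaR} → row (1,1) (1,1) (1,1) (6,5) (6,5) (6,5)
{MHeL, MHeR} → row (1,1) (1,1) (1,1) (1,5) (1,5) (1,5)
{MTdL, MTdR} → row (1,3) (1,3) (1,3) (1,6) (1,4) (6,5)
{MTaL} → row (1,3) (1,3) (1,3) (2,6) (2,6) (2,6)
{MTaR} → row (1,3) (1,3) (1,3) (6,5) (6,5) (6,5)
{MTeL, MTeR} → row (1,3) (1,3) (1,3) (1,5) (1,5) (1,5)
That's 9 distinct rows out of 24 strategies.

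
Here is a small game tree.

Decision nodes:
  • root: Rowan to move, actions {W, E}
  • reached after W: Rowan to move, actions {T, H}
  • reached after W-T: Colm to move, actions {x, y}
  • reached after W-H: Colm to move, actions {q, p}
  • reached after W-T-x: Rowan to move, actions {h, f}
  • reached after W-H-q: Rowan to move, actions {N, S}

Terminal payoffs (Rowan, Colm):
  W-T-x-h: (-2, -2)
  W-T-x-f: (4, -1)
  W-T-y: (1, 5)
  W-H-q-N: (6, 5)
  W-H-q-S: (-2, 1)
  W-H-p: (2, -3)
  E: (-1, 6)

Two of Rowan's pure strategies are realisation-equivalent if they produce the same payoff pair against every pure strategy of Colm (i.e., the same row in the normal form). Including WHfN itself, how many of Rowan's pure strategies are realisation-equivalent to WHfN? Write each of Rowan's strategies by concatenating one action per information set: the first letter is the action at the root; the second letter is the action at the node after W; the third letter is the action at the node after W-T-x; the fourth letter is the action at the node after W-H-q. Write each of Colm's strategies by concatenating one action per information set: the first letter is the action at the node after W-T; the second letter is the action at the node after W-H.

2

Row for WHfN (columns xq, xp, yq, yp): (6,5) (2,-3) (6,5) (2,-3).
Under WHfN, Rowan's choice at the node after W-T-x can never be reached regardless of what Colm does, so varying those choices leaves every outcome unchanged.
Holding the reachable choices fixed and varying the unreachable one freely already gives 2 equivalent strategies.
No other strategy reproduces this row, so those 2 are the full class: WHhN, WHfN.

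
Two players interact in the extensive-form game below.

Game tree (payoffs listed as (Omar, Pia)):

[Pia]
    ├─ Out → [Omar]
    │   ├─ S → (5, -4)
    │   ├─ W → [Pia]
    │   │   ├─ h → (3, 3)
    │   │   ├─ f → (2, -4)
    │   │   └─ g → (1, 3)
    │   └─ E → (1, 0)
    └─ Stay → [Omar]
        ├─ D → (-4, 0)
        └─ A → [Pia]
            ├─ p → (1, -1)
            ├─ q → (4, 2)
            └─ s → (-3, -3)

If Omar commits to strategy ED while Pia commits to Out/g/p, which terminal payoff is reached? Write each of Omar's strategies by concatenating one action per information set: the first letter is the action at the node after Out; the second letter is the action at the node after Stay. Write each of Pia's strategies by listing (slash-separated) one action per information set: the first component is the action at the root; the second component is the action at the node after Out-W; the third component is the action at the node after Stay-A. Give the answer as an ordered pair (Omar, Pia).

Trace the play path from the root:
  Pia plays Out
  Omar plays E at [Out]
→ terminal payoff (1, 0).
(Omar's choice at the node after Stay is never reached on this path, so it doesn't affect the outcome.)

(1, 0)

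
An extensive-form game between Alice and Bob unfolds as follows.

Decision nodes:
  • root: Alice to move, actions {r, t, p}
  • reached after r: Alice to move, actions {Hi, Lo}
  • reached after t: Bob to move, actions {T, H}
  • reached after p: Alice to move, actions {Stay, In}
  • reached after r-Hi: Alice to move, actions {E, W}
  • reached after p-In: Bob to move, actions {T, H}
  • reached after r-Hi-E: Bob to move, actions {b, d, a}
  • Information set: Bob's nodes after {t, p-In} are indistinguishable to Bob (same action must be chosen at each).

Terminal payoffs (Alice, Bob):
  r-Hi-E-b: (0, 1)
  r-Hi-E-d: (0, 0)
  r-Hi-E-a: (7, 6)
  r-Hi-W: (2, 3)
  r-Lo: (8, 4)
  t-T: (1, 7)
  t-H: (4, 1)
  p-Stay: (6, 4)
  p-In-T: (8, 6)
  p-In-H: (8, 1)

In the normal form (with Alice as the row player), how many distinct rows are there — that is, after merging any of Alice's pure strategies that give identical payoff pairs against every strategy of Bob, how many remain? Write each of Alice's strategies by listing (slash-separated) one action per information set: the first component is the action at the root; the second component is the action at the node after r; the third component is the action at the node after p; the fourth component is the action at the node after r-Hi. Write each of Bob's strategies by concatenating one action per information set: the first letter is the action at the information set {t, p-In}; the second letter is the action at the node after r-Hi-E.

Alice has 24 pure strategies: r/Hi/Stay/E, r/Hi/Stay/W, r/Hi/In/E, r/Hi/In/W, r/Lo/Stay/E, r/Lo/Stay/W, r/Lo/In/E, r/Lo/In/W, t/Hi/Stay/E, t/Hi/Stay/W, t/Hi/In/E, t/Hi/In/W, t/Lo/Stay/E, t/Lo/Stay/W, t/Lo/In/E, t/Lo/In/W, p/Hi/Stay/E, p/Hi/Stay/W, p/Hi/In/E, p/Hi/In/W, p/Lo/Stay/E, p/Lo/Stay/W, p/Lo/In/E, p/Lo/In/W. Columns: Tb, Td, Ta, Hb, Hd, Ha.
{r/Hi/Stay/E, r/Hi/In/E} → row (0,1) (0,0) (7,6) (0,1) (0,0) (7,6)
{r/Hi/Stay/W, r/Hi/In/W} → row (2,3) (2,3) (2,3) (2,3) (2,3) (2,3)
{r/Lo/Stay/E, r/Lo/Stay/W, r/Lo/In/E, r/Lo/In/W} → row (8,4) (8,4) (8,4) (8,4) (8,4) (8,4)
{t/Hi/Stay/E, t/Hi/Stay/W, t/Hi/In/E, t/Hi/In/W, t/Lo/Stay/E, t/Lo/Stay/W, t/Lo/In/E, t/Lo/In/W} → row (1,7) (1,7) (1,7) (4,1) (4,1) (4,1)
{p/Hi/Stay/E, p/Hi/Stay/W, p/Lo/Stay/E, p/Lo/Stay/W} → row (6,4) (6,4) (6,4) (6,4) (6,4) (6,4)
{p/Hi/In/E, p/Hi/In/W, p/Lo/In/E, p/Lo/In/W} → row (8,6) (8,6) (8,6) (8,1) (8,1) (8,1)
That's 6 distinct rows out of 24 strategies.

6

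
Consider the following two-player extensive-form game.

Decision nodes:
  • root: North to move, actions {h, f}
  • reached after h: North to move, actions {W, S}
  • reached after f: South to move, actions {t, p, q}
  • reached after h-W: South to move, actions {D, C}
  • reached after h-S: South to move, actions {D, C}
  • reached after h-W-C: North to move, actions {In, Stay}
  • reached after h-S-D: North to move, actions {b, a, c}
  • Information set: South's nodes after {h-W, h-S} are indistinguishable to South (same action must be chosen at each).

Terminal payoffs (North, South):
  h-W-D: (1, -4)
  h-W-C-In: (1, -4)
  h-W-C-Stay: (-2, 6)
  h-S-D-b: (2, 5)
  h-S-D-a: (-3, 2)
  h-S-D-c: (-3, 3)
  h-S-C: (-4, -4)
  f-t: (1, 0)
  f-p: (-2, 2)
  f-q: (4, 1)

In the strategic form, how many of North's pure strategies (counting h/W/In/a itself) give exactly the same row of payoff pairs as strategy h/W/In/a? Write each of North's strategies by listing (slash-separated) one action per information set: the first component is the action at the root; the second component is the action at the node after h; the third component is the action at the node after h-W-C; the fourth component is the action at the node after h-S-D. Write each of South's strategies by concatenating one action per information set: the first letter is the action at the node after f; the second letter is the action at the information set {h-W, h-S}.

3

Row for h/W/In/a (columns tD, tC, pD, pC, qD, qC): (1,-4) (1,-4) (1,-4) (1,-4) (1,-4) (1,-4).
Under h/W/In/a, North's choice at the node after h-S-D can never be reached regardless of what South does, so varying those choices leaves every outcome unchanged.
Holding the reachable choices fixed and varying the unreachable one freely already gives 3 equivalent strategies.
No other strategy reproduces this row, so those 3 are the full class: h/W/In/b, h/W/In/a, h/W/In/c.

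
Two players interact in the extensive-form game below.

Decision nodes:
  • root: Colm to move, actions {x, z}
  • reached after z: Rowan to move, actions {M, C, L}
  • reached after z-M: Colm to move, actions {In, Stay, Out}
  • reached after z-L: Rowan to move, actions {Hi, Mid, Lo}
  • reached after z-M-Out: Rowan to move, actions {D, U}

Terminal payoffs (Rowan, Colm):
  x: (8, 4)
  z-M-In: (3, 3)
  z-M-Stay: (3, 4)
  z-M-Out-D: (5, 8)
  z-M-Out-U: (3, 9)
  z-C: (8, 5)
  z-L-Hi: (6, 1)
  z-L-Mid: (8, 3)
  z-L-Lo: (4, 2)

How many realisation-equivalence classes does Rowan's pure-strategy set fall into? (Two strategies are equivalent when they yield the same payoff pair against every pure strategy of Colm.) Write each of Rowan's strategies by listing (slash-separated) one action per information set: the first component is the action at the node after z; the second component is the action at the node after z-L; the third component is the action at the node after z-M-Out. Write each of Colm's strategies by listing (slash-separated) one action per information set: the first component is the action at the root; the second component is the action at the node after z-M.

6

Rowan has 18 pure strategies: M/Hi/D, M/Hi/U, M/Mid/D, M/Mid/U, M/Lo/D, M/Lo/U, C/Hi/D, C/Hi/U, C/Mid/D, C/Mid/U, C/Lo/D, C/Lo/U, L/Hi/D, L/Hi/U, L/Mid/D, L/Mid/U, L/Lo/D, L/Lo/U. Columns: x/In, x/Stay, x/Out, z/In, z/Stay, z/Out.
{M/Hi/D, M/Mid/D, M/Lo/D} → row (8,4) (8,4) (8,4) (3,3) (3,4) (5,8)
{M/Hi/U, M/Mid/U, M/Lo/U} → row (8,4) (8,4) (8,4) (3,3) (3,4) (3,9)
{C/Hi/D, C/Hi/U, C/Mid/D, C/Mid/U, C/Lo/D, C/Lo/U} → row (8,4) (8,4) (8,4) (8,5) (8,5) (8,5)
{L/Hi/D, L/Hi/U} → row (8,4) (8,4) (8,4) (6,1) (6,1) (6,1)
{L/Mid/D, L/Mid/U} → row (8,4) (8,4) (8,4) (8,3) (8,3) (8,3)
{L/Lo/D, L/Lo/U} → row (8,4) (8,4) (8,4) (4,2) (4,2) (4,2)
That's 6 distinct rows out of 18 strategies.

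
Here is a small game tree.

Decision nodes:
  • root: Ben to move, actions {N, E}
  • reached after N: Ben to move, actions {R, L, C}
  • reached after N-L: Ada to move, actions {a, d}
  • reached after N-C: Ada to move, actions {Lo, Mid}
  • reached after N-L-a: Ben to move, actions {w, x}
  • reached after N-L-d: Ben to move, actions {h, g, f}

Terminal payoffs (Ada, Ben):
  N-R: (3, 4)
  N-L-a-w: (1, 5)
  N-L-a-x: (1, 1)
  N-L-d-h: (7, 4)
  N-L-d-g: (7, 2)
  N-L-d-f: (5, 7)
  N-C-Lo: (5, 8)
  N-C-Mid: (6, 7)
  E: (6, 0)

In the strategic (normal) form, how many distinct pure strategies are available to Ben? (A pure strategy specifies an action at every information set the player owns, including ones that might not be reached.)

Ben owns the root with actions {N, E} — two choices.
Ben owns the node after N with actions {R, L, C} — three choices.
Ben owns the node after N-L-a with actions {w, x} — two choices.
Ben owns the node after N-L-d with actions {h, g, f} — three choices.
A pure strategy fixes one action at each information set independently, so the count is the product 2 × 3 × 2 × 3 = 36.

36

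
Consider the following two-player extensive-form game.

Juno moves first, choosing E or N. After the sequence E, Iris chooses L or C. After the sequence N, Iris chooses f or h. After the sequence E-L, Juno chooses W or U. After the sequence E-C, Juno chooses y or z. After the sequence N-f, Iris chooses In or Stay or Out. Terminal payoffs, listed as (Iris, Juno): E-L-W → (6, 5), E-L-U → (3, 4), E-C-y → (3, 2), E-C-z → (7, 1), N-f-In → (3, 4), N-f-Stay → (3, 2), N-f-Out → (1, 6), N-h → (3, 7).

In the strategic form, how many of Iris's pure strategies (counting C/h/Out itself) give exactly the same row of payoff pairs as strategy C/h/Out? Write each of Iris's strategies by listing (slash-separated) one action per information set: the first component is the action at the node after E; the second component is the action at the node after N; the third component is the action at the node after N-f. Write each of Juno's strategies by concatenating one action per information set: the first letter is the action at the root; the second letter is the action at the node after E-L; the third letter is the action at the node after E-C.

Row for C/h/Out (columns EWy, EWz, EUy, EUz, NWy, NWz, NUy, NUz): (3,2) (7,1) (3,2) (7,1) (3,7) (3,7) (3,7) (3,7).
Under C/h/Out, Iris's choice at the node after N-f can never be reached regardless of what Juno does, so varying those choices leaves every outcome unchanged.
Holding the reachable choices fixed and varying the unreachable one freely already gives 3 equivalent strategies.
No other strategy reproduces this row, so those 3 are the full class: C/h/In, C/h/Stay, C/h/Out.

3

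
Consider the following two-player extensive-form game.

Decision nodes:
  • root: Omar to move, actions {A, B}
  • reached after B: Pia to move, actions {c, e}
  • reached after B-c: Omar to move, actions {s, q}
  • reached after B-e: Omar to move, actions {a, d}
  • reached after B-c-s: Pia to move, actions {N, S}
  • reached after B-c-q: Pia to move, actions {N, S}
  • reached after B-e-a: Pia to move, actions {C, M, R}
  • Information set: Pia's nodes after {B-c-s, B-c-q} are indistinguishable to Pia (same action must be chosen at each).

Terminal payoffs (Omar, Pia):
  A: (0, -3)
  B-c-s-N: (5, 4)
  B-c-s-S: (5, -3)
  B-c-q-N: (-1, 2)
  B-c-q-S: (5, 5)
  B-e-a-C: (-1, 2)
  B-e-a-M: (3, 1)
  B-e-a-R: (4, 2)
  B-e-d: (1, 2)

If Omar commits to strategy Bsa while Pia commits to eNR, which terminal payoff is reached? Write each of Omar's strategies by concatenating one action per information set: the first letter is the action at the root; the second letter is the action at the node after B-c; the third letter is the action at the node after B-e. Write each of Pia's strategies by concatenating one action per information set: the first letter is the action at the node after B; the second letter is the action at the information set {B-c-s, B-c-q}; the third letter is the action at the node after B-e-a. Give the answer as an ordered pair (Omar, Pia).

(4, 2)

Trace the play path from the root:
  Omar plays B
  Pia plays e at [B]
  Omar plays a at [B-e]
  Pia plays R at [B-e-a]
→ terminal payoff (4, 2).
(Omar's choice at the node after B-c is never reached on this path, so it doesn't affect the outcome.)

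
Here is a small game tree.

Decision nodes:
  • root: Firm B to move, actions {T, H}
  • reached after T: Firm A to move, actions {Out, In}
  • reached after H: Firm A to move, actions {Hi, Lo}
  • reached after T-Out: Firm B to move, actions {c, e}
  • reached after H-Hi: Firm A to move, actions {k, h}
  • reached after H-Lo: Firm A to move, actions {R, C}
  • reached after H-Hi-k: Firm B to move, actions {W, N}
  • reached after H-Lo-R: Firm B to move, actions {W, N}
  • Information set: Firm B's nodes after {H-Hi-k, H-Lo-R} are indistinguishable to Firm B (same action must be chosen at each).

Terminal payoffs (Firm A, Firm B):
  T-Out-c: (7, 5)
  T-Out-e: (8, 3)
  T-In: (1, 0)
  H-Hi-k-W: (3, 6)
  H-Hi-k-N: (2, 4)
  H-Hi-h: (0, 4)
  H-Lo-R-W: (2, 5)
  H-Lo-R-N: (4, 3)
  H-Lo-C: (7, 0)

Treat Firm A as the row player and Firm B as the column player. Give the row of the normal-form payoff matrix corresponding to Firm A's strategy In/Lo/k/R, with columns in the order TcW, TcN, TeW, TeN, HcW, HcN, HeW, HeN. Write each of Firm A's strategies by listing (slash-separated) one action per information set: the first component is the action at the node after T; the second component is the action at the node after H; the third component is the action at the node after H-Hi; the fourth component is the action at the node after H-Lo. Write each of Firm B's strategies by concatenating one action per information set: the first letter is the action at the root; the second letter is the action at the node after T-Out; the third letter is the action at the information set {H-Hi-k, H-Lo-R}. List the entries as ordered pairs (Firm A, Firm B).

(1,0) (1,0) (1,0) (1,0) (2,5) (4,3) (2,5) (4,3)

vs TcW: Firm B plays T → Firm A plays In at [T] → (1, 0)
vs TcN: Firm B plays T → Firm A plays In at [T] → (1, 0)
vs TeW: Firm B plays T → Firm A plays In at [T] → (1, 0)
vs TeN: Firm B plays T → Firm A plays In at [T] → (1, 0)
vs HcW: Firm B plays H → Firm A plays Lo at [H] → Firm A plays R at [H-Lo] → Firm B plays W at [H-Lo-R] → (2, 5)
vs HcN: Firm B plays H → Firm A plays Lo at [H] → Firm A plays R at [H-Lo] → Firm B plays N at [H-Lo-R] → (4, 3)
vs HeW: Firm B plays H → Firm A plays Lo at [H] → Firm A plays R at [H-Lo] → Firm B plays W at [H-Lo-R] → (2, 5)
vs HeN: Firm B plays H → Firm A plays Lo at [H] → Firm A plays R at [H-Lo] → Firm B plays N at [H-Lo-R] → (4, 3)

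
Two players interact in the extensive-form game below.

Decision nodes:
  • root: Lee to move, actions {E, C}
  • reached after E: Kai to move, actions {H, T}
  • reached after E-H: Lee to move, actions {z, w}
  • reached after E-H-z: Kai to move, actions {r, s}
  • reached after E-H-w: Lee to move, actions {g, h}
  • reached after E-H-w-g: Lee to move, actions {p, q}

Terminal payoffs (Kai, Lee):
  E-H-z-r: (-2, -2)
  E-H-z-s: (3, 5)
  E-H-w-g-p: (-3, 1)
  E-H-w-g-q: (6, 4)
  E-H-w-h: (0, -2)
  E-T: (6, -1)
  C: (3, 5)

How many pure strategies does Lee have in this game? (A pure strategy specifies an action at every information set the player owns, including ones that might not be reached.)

Lee owns the root with actions {E, C} — two choices.
Lee owns the node after E-H with actions {z, w} — two choices.
Lee owns the node after E-H-w with actions {g, h} — two choices.
Lee owns the node after E-H-w-g with actions {p, q} — two choices.
A pure strategy fixes one action at each information set independently, so the count is the product 2 × 2 × 2 × 2 = 16.
(For reference, Kai has 4 pure strategies, giving a 16×4 normal-form matrix.)

16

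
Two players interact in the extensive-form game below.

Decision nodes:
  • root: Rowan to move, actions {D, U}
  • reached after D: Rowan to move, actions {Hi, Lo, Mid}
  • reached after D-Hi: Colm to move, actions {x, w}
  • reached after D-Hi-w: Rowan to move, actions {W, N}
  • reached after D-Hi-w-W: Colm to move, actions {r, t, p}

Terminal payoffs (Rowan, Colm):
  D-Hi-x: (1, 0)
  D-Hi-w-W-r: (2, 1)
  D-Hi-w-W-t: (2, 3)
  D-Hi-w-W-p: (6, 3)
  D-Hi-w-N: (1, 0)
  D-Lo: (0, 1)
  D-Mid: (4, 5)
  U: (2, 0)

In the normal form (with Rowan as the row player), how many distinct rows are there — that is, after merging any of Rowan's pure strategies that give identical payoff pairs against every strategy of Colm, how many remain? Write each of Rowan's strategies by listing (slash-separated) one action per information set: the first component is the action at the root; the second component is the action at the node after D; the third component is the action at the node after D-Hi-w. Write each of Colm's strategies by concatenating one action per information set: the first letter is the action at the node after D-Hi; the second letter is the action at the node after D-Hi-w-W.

Rowan has 12 pure strategies: D/Hi/W, D/Hi/N, D/Lo/W, D/Lo/N, D/Mid/W, D/Mid/N, U/Hi/W, U/Hi/N, U/Lo/W, U/Lo/N, U/Mid/W, U/Mid/N. Columns: xr, xt, xp, wr, wt, wp.
{D/Hi/W} → row (1,0) (1,0) (1,0) (2,1) (2,3) (6,3)
{D/Hi/N} → row (1,0) (1,0) (1,0) (1,0) (1,0) (1,0)
{D/Lo/W, D/Lo/N} → row (0,1) (0,1) (0,1) (0,1) (0,1) (0,1)
{D/Mid/W, D/Mid/N} → row (4,5) (4,5) (4,5) (4,5) (4,5) (4,5)
{U/Hi/W, U/Hi/N, U/Lo/W, U/Lo/N, U/Mid/W, U/Mid/N} → row (2,0) (2,0) (2,0) (2,0) (2,0) (2,0)
That's 5 distinct rows out of 12 strategies.

5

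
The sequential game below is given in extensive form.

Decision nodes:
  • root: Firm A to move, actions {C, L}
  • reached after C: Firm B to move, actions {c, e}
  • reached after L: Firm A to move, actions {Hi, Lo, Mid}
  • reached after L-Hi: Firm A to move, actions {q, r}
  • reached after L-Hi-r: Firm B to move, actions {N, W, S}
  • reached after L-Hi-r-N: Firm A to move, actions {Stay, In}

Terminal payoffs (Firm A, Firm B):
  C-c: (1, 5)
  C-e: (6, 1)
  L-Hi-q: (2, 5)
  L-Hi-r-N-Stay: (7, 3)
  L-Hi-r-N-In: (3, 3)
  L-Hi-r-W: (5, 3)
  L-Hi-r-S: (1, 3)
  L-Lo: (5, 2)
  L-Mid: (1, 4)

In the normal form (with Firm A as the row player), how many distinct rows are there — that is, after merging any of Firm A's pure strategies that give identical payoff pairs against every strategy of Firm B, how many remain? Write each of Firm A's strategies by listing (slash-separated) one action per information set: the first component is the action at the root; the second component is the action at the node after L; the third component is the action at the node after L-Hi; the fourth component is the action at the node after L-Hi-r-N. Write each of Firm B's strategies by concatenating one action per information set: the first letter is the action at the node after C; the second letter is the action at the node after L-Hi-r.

Firm A has 24 pure strategies: C/Hi/q/Stay, C/Hi/q/In, C/Hi/r/Stay, C/Hi/r/In, C/Lo/q/Stay, C/Lo/q/In, C/Lo/r/Stay, C/Lo/r/In, C/Mid/q/Stay, C/Mid/q/In, C/Mid/r/Stay, C/Mid/r/In, L/Hi/q/Stay, L/Hi/q/In, L/Hi/r/Stay, L/Hi/r/In, L/Lo/q/Stay, L/Lo/q/In, L/Lo/r/Stay, L/Lo/r/In, L/Mid/q/Stay, L/Mid/q/In, L/Mid/r/Stay, L/Mid/r/In. Columns: cN, cW, cS, eN, eW, eS.
{C/Hi/q/Stay, C/Hi/q/In, C/Hi/r/Stay, C/Hi/r/In, C/Lo/q/Stay, C/Lo/q/In, C/Lo/r/Stay, C/Lo/r/In, C/Mid/q/Stay, C/Mid/q/In, C/Mid/r/Stay, C/Mid/r/In} → row (1,5) (1,5) (1,5) (6,1) (6,1) (6,1)
{L/Hi/q/Stay, L/Hi/q/In} → row (2,5) (2,5) (2,5) (2,5) (2,5) (2,5)
{L/Hi/r/Stay} → row (7,3) (5,3) (1,3) (7,3) (5,3) (1,3)
{L/Hi/r/In} → row (3,3) (5,3) (1,3) (3,3) (5,3) (1,3)
{L/Lo/q/Stay, L/Lo/q/In, L/Lo/r/Stay, L/Lo/r/In} → row (5,2) (5,2) (5,2) (5,2) (5,2) (5,2)
{L/Mid/q/Stay, L/Mid/q/In, L/Mid/r/Stay, L/Mid/r/In} → row (1,4) (1,4) (1,4) (1,4) (1,4) (1,4)
That's 6 distinct rows out of 24 strategies.

6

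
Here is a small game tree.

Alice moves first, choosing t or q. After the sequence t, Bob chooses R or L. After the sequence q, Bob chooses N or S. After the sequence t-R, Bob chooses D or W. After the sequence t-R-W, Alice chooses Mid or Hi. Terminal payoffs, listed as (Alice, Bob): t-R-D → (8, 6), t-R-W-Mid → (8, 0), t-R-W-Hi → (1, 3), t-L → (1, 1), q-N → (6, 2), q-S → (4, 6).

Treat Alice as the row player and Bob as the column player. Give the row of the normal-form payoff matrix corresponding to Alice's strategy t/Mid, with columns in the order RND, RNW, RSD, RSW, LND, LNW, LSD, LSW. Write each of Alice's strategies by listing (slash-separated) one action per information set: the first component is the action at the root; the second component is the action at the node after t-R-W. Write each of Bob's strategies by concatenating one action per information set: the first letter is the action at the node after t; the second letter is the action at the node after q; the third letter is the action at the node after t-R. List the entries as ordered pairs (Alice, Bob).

(8,6) (8,0) (8,6) (8,0) (1,1) (1,1) (1,1) (1,1)

vs RND: Alice plays t → Bob plays R at [t] → Bob plays D at [t-R] → (8, 6)
vs RNW: Alice plays t → Bob plays R at [t] → Bob plays W at [t-R] → Alice plays Mid at [t-R-W] → (8, 0)
vs RSD: Alice plays t → Bob plays R at [t] → Bob plays D at [t-R] → (8, 6)
vs RSW: Alice plays t → Bob plays R at [t] → Bob plays W at [t-R] → Alice plays Mid at [t-R-W] → (8, 0)
vs LND: Alice plays t → Bob plays L at [t] → (1, 1)
vs LNW: Alice plays t → Bob plays L at [t] → (1, 1)
vs LSD: Alice plays t → Bob plays L at [t] → (1, 1)
vs LSW: Alice plays t → Bob plays L at [t] → (1, 1)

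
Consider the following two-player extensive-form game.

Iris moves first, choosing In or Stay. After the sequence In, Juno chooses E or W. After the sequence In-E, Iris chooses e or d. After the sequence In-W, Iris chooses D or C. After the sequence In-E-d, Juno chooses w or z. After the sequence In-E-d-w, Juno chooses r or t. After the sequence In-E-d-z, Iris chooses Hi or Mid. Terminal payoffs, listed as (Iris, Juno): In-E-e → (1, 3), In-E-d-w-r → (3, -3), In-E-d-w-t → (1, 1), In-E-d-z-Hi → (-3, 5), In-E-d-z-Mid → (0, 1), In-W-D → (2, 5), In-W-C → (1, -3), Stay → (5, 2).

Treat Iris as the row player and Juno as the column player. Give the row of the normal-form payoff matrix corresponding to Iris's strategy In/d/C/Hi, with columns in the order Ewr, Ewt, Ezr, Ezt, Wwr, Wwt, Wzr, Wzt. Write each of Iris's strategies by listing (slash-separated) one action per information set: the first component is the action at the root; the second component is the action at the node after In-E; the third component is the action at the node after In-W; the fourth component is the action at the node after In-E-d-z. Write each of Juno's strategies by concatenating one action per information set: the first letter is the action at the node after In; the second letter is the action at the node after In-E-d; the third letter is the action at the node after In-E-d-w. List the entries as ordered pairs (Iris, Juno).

vs Ewr: Iris plays In → Juno plays E at [In] → Iris plays d at [In-E] → Juno plays w at [In-E-d] → Juno plays r at [In-E-d-w] → (3, -3)
vs Ewt: Iris plays In → Juno plays E at [In] → Iris plays d at [In-E] → Juno plays w at [In-E-d] → Juno plays t at [In-E-d-w] → (1, 1)
vs Ezr: Iris plays In → Juno plays E at [In] → Iris plays d at [In-E] → Juno plays z at [In-E-d] → Iris plays Hi at [In-E-d-z] → (-3, 5)
vs Ezt: Iris plays In → Juno plays E at [In] → Iris plays d at [In-E] → Juno plays z at [In-E-d] → Iris plays Hi at [In-E-d-z] → (-3, 5)
vs Wwr: Iris plays In → Juno plays W at [In] → Iris plays C at [In-W] → (1, -3)
vs Wwt: Iris plays In → Juno plays W at [In] → Iris plays C at [In-W] → (1, -3)
vs Wzr: Iris plays In → Juno plays W at [In] → Iris plays C at [In-W] → (1, -3)
vs Wzt: Iris plays In → Juno plays W at [In] → Iris plays C at [In-W] → (1, -3)

(3,-3) (1,1) (-3,5) (-3,5) (1,-3) (1,-3) (1,-3) (1,-3)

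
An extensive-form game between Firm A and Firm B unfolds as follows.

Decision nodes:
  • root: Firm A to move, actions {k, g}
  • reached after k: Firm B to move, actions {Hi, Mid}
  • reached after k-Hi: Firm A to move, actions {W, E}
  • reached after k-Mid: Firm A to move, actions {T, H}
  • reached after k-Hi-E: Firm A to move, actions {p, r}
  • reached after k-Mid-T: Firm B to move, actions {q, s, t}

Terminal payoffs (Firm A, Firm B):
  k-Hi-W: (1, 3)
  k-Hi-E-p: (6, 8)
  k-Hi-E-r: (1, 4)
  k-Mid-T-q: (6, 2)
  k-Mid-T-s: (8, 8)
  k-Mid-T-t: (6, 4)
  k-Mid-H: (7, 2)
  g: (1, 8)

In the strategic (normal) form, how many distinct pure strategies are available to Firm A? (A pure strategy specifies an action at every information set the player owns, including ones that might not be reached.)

16

Firm A owns the root with actions {k, g} — two choices.
Firm A owns the node after k-Hi with actions {W, E} — two choices.
Firm A owns the node after k-Mid with actions {T, H} — two choices.
Firm A owns the node after k-Hi-E with actions {p, r} — two choices.
A pure strategy fixes one action at each information set independently, so the count is the product 2 × 2 × 2 × 2 = 16.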